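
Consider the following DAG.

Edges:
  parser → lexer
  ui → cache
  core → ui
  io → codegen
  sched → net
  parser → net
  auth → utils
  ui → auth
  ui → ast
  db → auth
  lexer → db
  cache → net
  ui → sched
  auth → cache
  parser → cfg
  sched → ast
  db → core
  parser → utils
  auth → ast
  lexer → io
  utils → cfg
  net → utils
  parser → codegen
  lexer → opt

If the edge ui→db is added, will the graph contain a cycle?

Adding ui→db creates a cycle iff db can already reach ui.
Path from db: db → core → ui.
So db → … → ui → db is a cycle.

Yes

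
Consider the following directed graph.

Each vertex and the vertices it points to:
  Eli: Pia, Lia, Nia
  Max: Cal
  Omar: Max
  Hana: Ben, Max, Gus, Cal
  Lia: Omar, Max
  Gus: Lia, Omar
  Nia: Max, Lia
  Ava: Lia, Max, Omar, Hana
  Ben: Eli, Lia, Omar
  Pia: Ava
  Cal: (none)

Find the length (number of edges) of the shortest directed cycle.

5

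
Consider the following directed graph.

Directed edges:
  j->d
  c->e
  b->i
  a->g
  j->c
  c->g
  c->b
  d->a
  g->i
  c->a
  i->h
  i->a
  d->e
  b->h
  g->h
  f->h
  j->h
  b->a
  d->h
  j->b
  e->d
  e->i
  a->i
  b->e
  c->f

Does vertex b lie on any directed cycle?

No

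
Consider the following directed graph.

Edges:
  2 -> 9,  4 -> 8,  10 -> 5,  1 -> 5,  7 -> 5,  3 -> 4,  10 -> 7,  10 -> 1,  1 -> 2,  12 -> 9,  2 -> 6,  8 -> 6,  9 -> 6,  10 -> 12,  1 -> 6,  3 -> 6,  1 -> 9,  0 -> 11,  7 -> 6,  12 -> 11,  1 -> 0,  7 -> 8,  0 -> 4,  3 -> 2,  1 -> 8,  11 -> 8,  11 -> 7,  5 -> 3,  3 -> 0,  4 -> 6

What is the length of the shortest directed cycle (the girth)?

5

For each vertex v, BFS finds the shortest path from v back to v.
The shortest such closed walk is 7 → 5 → 3 → 0 → 11 → 7, length 5.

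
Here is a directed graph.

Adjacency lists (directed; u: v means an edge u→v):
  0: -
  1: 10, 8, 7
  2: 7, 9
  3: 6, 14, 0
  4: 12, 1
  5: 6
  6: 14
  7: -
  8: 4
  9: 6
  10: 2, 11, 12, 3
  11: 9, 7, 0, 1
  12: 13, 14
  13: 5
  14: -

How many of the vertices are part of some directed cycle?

5

A vertex is on a directed cycle iff it belongs to a strongly connected component of size ≥ 2 (or has a self-loop).
The vertices on cycles are {1, 4, 8, 10, 11} — 5 in total.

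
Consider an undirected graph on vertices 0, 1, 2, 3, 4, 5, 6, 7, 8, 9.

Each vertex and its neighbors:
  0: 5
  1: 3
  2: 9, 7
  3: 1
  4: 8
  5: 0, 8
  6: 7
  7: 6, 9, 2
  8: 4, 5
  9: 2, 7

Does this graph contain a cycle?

Yes

DFS, tracking each vertex's parent; an edge to a visited non-parent vertex closes a cycle.
Start from 1:
visit 1 (parent –)
  visit 3 (parent 1)
    3–1: parent, skip
visit 0 (parent –)
  visit 5 (parent 0)
    5–0: parent, skip
    visit 8 (parent 5)
      visit 4 (parent 8)
        4–8: parent, skip
      8–5: parent, skip
visit 2 (parent –)
  visit 9 (parent 2)
    9–2: parent, skip
    visit 7 (parent 9)
      visit 6 (parent 7)
        6–7: parent, skip
      7–9: parent, skip
      7–2: 2 visited and ≠ parent → cycle
Cycle: 2 – 9 – 7 – 2.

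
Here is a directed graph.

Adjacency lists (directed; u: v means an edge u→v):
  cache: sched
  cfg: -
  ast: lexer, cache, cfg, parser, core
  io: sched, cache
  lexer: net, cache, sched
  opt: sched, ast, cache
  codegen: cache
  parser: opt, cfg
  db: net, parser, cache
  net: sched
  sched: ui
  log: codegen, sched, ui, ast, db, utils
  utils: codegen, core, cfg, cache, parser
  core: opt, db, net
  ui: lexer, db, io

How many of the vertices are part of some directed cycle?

11

A vertex is on a directed cycle iff it belongs to a strongly connected component of size ≥ 2 (or has a self-loop).
The vertices on cycles are {db, io, ui, ast, net, opt, core, cache, lexer, sched, parser} — 11 in total.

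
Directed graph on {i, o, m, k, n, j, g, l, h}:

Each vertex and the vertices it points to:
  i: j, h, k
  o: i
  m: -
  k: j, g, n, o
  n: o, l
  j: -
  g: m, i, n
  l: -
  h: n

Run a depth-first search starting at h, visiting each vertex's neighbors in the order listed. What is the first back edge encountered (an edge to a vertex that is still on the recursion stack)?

i→h

DFS from h (visiting each vertex's neighbors in the order listed); mark gray on enter, black on exit:
h gray
  n gray
    o gray
      i gray
        j gray
        j black
        i→h: h is gray → back edge
First back edge: i → h.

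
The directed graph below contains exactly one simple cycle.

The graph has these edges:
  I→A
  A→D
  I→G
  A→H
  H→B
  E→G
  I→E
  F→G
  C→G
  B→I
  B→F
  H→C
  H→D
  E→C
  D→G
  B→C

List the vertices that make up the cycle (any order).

A, B, H, I

DFS with gray/black marking from A:
A gray
  D gray
    G gray
    G black
  D black
  H gray
    H→D: D black — skip
    C gray
      C→G: G black — skip
    C black
    B gray
      I gray
        E gray
          E→G: G black — skip
          E→C: C black — skip
        E black
        I→A: A is gray → back edge
Back edge closes the cycle A → H → B → I → A; its vertices are {A, B, H, I}.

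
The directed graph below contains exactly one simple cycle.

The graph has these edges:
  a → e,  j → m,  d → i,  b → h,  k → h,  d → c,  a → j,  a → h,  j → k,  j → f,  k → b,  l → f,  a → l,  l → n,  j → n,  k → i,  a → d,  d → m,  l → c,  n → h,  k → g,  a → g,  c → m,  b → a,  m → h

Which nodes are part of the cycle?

a, b, j, k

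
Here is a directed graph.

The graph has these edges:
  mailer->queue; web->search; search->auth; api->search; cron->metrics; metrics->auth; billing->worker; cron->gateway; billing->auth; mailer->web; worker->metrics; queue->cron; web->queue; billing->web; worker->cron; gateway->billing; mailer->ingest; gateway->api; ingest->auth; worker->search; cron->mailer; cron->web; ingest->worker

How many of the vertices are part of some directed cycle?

8

A vertex is on a directed cycle iff it belongs to a strongly connected component of size ≥ 2 (or has a self-loop).
The vertices on cycles are {web, cron, queue, ingest, mailer, worker, billing, gateway} — 8 in total.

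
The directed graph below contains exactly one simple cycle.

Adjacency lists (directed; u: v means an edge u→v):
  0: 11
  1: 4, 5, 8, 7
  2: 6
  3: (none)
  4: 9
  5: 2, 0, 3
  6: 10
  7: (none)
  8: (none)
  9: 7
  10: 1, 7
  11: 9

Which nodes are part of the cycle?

DFS with gray/black marking from 1:
1 gray
  4 gray
    9 gray
      7 gray
      7 black
    9 black
  4 black
  5 gray
    2 gray
      6 gray
        10 gray
          10→1: 1 is gray → back edge
Back edge closes the cycle 1 → 5 → 2 → 6 → 10 → 1; its vertices are {1, 2, 5, 6, 10}.

1, 2, 5, 6, 10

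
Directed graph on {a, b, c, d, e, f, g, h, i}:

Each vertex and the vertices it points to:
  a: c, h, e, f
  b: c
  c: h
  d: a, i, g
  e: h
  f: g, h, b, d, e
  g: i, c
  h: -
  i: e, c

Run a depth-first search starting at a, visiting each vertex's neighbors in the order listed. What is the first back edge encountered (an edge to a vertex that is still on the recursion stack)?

d->a

DFS from a (visiting each vertex's neighbors in the order listed); mark gray on enter, black on exit:
a gray
  c gray
    h gray
    h black
  c black
  a→h: h black — skip
  e gray
    e→h: h black — skip
  e black
  f gray
    g gray
      i gray
        i→e: e black — skip
        i→c: c black — skip
      i black
      g→c: c black — skip
    g black
    f→h: h black — skip
    b gray
      b→c: c black — skip
    b black
    d gray
      d→a: a is gray → back edge
First back edge: d → a.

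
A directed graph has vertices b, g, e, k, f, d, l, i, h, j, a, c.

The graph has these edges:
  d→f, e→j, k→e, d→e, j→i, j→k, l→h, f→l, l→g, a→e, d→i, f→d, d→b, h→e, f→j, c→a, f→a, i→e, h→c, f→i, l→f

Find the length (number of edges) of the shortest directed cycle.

For each vertex v, BFS finds the shortest path from v back to v.
The shortest such closed walk is f → d → f, length 2.

2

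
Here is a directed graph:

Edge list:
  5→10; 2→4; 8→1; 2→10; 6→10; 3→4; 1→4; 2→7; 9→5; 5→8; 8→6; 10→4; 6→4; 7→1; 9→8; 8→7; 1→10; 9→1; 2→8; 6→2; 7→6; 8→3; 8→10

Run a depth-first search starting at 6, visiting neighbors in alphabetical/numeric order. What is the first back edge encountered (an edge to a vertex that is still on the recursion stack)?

7→6

DFS from 6 (visiting neighbors in alphabetical/numeric order); mark gray on enter, black on exit:
6 gray
  2 gray
    4 gray
    4 black
    7 gray
      1 gray
        1→4: 4 black — skip
        10 gray
          10→4: 4 black — skip
        10 black
      1 black
      7→6: 6 is gray → back edge
First back edge: 7 → 6.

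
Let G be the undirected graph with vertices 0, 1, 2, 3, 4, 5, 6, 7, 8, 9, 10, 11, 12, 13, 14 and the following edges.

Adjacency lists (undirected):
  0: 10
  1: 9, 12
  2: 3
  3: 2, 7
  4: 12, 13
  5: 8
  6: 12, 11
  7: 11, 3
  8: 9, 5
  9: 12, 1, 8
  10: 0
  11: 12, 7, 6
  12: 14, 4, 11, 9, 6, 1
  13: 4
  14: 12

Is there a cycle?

Yes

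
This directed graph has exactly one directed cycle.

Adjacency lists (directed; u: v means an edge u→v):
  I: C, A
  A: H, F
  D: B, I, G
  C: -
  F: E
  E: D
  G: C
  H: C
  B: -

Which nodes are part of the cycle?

DFS with gray/black marking from D:
D gray
  B gray
  B black
  I gray
    C gray
    C black
    A gray
      H gray
        H→C: C black — skip
      H black
      F gray
        E gray
          E→D: D is gray → back edge
Back edge closes the cycle D → I → A → F → E → D; its vertices are {A, D, E, F, I}.

A, D, E, F, I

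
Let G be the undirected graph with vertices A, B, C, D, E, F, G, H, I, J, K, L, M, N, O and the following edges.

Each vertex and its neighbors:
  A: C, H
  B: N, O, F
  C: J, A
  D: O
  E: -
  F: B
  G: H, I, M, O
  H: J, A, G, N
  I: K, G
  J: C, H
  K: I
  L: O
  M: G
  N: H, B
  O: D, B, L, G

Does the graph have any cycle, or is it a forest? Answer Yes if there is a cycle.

Yes

DFS, tracking each vertex's parent; an edge to a visited non-parent vertex closes a cycle.
Start from O:
visit O (parent –)
  visit D (parent O)
    D–O: parent, skip
  visit B (parent O)
    visit N (parent B)
      visit H (parent N)
        visit J (parent H)
          visit C (parent J)
            C–J: parent, skip
            visit A (parent C)
              A–C: parent, skip
              A–H: H visited and ≠ parent → cycle
Cycle: H – J – C – A – H.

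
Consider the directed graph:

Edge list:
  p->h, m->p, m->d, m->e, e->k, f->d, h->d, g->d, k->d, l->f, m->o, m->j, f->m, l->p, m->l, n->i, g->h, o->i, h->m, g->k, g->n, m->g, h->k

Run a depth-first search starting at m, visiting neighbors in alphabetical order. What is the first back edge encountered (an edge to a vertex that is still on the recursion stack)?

h->m

DFS from m (visiting neighbors in alphabetical order); mark gray on enter, black on exit:
m gray
  d gray
  d black
  e gray
    k gray
      k→d: d black — skip
    k black
  e black
  g gray
    g→d: d black — skip
    h gray
      h→d: d black — skip
      h→k: k black — skip
      h→m: m is gray → back edge
First back edge: h → m.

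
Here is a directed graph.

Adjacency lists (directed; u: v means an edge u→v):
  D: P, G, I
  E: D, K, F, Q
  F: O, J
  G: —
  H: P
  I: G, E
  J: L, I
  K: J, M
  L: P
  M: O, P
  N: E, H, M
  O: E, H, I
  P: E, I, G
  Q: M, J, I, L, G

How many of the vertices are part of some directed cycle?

A vertex is on a directed cycle iff it belongs to a strongly connected component of size ≥ 2 (or has a self-loop).
The vertices on cycles are {D, E, F, H, I, J, K, L, M, O, P, Q} — 12 in total.

12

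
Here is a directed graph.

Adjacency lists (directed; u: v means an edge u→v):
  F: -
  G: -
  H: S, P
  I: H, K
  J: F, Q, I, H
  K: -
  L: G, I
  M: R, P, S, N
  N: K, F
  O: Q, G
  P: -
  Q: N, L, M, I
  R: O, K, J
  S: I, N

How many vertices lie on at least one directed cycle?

A vertex is on a directed cycle iff it belongs to a strongly connected component of size ≥ 2 (or has a self-loop).
The vertices on cycles are {H, I, J, M, O, Q, R, S} — 8 in total.

8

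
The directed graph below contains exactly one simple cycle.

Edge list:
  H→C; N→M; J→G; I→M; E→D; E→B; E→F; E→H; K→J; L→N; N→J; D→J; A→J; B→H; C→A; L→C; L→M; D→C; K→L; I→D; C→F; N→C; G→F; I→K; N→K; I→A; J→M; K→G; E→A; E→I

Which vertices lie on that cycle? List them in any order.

K, L, N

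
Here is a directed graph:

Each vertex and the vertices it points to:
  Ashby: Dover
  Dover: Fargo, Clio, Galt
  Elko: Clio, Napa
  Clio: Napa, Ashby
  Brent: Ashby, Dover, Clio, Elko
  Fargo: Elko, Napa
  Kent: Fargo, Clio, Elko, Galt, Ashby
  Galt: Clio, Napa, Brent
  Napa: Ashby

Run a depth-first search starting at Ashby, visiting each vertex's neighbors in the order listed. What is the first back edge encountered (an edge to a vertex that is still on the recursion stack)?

Napa→Ashby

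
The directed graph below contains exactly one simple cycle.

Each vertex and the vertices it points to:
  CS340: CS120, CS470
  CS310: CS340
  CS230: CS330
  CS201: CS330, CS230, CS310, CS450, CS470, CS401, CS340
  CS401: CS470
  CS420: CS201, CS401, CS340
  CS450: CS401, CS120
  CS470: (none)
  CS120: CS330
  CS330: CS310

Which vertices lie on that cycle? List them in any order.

CS120, CS310, CS330, CS340

DFS with gray/black marking from CS310:
CS310 gray
  CS340 gray
    CS120 gray
      CS330 gray
        CS330→CS310: CS310 is gray → back edge
Back edge closes the cycle CS310 → CS340 → CS120 → CS330 → CS310; its vertices are {CS120, CS310, CS330, CS340}.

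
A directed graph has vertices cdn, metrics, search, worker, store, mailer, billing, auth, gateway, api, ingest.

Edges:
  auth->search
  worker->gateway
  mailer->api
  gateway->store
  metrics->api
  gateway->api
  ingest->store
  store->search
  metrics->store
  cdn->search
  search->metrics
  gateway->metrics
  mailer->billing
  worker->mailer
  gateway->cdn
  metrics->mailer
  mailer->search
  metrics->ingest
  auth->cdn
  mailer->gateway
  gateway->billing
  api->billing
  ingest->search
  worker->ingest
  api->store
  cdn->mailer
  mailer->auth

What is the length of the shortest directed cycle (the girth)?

3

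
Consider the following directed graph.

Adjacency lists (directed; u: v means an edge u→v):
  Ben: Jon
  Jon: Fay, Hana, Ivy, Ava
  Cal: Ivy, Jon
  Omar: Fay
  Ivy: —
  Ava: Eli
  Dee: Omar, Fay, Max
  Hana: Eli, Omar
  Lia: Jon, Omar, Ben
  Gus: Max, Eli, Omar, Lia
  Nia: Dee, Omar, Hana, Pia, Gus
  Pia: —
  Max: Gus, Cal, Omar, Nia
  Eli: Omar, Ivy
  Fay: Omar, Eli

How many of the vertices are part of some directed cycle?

A vertex is on a directed cycle iff it belongs to a strongly connected component of size ≥ 2 (or has a self-loop).
The vertices on cycles are {Dee, Eli, Fay, Gus, Max, Nia, Omar} — 7 in total.

7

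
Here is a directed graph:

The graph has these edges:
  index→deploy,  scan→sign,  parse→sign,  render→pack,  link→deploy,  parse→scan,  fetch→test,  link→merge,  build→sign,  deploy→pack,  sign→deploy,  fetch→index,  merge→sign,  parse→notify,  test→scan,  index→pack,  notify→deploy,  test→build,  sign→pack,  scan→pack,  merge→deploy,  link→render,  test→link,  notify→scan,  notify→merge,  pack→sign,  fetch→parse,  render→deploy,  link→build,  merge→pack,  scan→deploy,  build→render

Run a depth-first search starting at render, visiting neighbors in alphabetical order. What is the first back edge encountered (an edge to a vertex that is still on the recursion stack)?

DFS from render (visiting neighbors in alphabetical order); mark gray on enter, black on exit:
render gray
  deploy gray
    pack gray
      sign gray
        sign→deploy: deploy is gray → back edge
First back edge: sign → deploy.

sign→deploy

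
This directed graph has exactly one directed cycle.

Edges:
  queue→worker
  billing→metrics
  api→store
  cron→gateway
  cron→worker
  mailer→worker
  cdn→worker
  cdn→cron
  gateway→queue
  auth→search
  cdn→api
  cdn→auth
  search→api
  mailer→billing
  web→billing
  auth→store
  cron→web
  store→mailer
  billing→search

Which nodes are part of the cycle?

DFS with gray/black marking from api:
api gray
  store gray
    mailer gray
      worker gray
      worker black
      billing gray
        metrics gray
        metrics black
        search gray
          search→api: api is gray → back edge
Back edge closes the cycle api → store → mailer → billing → search → api; its vertices are {api, store, mailer, search, billing}.

api, store, mailer, search, billing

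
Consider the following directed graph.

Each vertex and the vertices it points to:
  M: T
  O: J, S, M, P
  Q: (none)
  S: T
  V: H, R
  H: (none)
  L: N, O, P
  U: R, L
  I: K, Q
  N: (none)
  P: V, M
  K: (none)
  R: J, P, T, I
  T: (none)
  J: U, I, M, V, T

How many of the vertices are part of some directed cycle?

7

A vertex is on a directed cycle iff it belongs to a strongly connected component of size ≥ 2 (or has a self-loop).
The vertices on cycles are {J, L, O, P, R, U, V} — 7 in total.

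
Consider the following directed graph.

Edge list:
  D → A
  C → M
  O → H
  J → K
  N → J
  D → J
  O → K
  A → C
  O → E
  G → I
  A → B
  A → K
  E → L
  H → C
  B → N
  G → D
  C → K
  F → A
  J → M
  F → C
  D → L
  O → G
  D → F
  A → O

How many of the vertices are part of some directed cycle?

5

A vertex is on a directed cycle iff it belongs to a strongly connected component of size ≥ 2 (or has a self-loop).
The vertices on cycles are {A, D, F, G, O} — 5 in total.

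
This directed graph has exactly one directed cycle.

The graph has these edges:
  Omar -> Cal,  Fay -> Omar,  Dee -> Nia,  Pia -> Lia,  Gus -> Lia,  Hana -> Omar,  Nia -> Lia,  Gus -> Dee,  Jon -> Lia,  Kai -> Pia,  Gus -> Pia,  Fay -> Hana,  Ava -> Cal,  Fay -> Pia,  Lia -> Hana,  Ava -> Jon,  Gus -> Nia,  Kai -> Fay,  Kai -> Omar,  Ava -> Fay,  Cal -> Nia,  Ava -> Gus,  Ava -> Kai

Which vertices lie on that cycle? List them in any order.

Cal, Lia, Nia, Hana, Omar

DFS with gray/black marking from Omar:
Omar gray
  Cal gray
    Nia gray
      Lia gray
        Hana gray
          Hana→Omar: Omar is gray → back edge
Back edge closes the cycle Omar → Cal → Nia → Lia → Hana → Omar; its vertices are {Cal, Lia, Nia, Hana, Omar}.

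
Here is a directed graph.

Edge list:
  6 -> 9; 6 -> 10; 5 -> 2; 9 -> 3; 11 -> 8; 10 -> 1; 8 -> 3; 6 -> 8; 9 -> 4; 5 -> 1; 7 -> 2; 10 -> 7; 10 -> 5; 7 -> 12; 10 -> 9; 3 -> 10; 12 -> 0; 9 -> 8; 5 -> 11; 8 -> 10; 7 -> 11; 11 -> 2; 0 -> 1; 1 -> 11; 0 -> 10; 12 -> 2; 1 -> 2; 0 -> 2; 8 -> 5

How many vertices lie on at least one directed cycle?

A vertex is on a directed cycle iff it belongs to a strongly connected component of size ≥ 2 (or has a self-loop).
The vertices on cycles are {0, 1, 3, 5, 7, 8, 9, 10, 11, 12} — 10 in total.

10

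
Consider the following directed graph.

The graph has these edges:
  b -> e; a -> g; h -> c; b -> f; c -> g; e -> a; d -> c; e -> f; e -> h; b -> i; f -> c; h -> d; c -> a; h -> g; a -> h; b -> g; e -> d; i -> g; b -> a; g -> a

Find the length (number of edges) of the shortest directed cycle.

For each vertex v, BFS finds the shortest path from v back to v.
The shortest such closed walk is a → g → a, length 2.

2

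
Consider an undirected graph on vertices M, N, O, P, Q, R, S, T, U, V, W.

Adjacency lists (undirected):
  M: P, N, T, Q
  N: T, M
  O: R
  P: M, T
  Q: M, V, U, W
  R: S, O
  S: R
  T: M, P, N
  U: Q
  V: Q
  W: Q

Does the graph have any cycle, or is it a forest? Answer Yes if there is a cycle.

Yes

DFS, tracking each vertex's parent; an edge to a visited non-parent vertex closes a cycle.
Start from V:
visit V (parent –)
  visit Q (parent V)
    visit M (parent Q)
      visit P (parent M)
        P–M: parent, skip
        visit T (parent P)
          T–M: M visited and ≠ parent → cycle
Cycle: M – P – T – M.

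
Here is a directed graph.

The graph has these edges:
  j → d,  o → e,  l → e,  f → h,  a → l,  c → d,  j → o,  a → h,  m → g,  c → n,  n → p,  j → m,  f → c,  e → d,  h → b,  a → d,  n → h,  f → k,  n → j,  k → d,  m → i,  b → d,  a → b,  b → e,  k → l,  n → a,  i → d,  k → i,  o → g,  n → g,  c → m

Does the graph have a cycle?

No

DFS with white/gray/black marking, starting from e:
e gray
  d gray
  d black
e black
i gray
  i→d: d black — skip
i black
n gray
  j gray
    o gray
      g gray
      g black
      o→e: e black — skip
    o black
    j→d: d black — skip
    m gray
      m→g: g black — skip
      m→i: i black — skip
    m black
  j black
  h gray
    b gray
      b→d: d black — skip
      b→e: e black — skip
    b black
  h black
  a gray
    a→b: b black — skip
    a→h: h black — skip
    l gray
      l→e: e black — skip
    l black
    a→d: d black — skip
  a black
  p gray
  p black
  n→g: g black — skip
n black
c gray
  c→d: d black — skip
  c→n: n black — skip
  c→m: m black — skip
c black
k gray
  k→d: d black — skip
  k→l: l black — skip
  k→i: i black — skip
k black
f gray
  f→h: h black — skip
  f→c: c black — skip
  f→k: k black — skip
f black
Every edge goes to a white or black vertex — no back edge, so the graph is acyclic.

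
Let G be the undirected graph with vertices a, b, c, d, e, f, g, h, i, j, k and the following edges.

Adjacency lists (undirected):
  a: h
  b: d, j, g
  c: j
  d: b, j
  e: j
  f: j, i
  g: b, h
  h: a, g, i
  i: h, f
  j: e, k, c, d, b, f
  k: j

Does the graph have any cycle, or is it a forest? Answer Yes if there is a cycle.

Yes

DFS, tracking each vertex's parent; an edge to a visited non-parent vertex closes a cycle.
Start from j:
visit j (parent –)
  visit e (parent j)
    e–j: parent, skip
  visit k (parent j)
    k–j: parent, skip
  visit c (parent j)
    c–j: parent, skip
  visit d (parent j)
    visit b (parent d)
      b–d: parent, skip
      b–j: j visited and ≠ parent → cycle
Cycle: j – d – b – j.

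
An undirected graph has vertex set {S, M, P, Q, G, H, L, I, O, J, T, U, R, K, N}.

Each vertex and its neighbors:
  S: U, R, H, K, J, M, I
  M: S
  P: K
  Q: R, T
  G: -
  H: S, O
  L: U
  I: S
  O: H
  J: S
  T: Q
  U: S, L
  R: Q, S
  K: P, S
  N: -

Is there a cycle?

DFS, tracking each vertex's parent; an edge to a visited non-parent vertex closes a cycle.
Start from K:
visit K (parent –)
  visit P (parent K)
    P–K: parent, skip
  visit S (parent K)
    visit U (parent S)
      U–S: parent, skip
      visit L (parent U)
        L–U: parent, skip
    visit R (parent S)
      visit Q (parent R)
        Q–R: parent, skip
        visit T (parent Q)
          T–Q: parent, skip
      R–S: parent, skip
    visit H (parent S)
      H–S: parent, skip
      visit O (parent H)
        O–H: parent, skip
    S–K: parent, skip
    visit J (parent S)
      J–S: parent, skip
    visit M (parent S)
      M–S: parent, skip
    visit I (parent S)
      I–S: parent, skip
visit G (parent –)
visit N (parent –)
No non-parent visited neighbor found — the graph is a forest.

No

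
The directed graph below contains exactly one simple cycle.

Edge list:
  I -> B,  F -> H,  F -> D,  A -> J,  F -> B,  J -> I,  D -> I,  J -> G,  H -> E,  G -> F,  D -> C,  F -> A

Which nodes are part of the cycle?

A, F, G, J

DFS with gray/black marking from F:
F gray
  B gray
  B black
  A gray
    J gray
      G gray
        G→F: F is gray → back edge
Back edge closes the cycle F → A → J → G → F; its vertices are {A, F, G, J}.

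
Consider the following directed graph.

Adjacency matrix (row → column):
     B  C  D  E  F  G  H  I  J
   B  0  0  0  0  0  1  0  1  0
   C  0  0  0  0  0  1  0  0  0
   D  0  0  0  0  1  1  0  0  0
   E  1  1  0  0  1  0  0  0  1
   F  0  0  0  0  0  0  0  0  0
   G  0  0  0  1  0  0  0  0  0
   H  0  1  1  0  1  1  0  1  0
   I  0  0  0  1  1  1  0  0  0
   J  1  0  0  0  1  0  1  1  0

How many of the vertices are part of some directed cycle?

8

A vertex is on a directed cycle iff it belongs to a strongly connected component of size ≥ 2 (or has a self-loop).
The vertices on cycles are {B, C, D, E, G, H, I, J} — 8 in total.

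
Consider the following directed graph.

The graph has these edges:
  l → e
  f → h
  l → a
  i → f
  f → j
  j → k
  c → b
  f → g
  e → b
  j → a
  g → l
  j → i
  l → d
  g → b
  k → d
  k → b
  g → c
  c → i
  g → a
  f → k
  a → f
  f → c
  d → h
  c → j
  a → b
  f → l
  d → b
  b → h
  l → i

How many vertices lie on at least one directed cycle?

7

A vertex is on a directed cycle iff it belongs to a strongly connected component of size ≥ 2 (or has a self-loop).
The vertices on cycles are {a, c, f, g, i, j, l} — 7 in total.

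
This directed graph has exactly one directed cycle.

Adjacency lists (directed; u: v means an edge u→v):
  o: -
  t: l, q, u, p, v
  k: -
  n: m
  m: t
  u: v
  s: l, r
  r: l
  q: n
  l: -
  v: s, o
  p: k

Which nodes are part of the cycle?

m, n, q, t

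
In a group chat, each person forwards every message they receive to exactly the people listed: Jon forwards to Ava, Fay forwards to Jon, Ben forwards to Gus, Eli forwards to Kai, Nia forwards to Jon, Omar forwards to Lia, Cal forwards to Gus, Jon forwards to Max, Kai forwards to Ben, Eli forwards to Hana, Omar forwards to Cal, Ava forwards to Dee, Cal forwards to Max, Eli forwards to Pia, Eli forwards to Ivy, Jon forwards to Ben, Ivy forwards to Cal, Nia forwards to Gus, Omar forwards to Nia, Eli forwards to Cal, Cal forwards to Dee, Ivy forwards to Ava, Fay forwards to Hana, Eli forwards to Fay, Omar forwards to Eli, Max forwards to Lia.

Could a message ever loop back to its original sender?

DFS with white/gray/black marking, starting from Hana:
Hana gray
Hana black
Dee gray
Dee black
Omar gray
  Eli gray
    Kai gray
      Ben gray
        Gus gray
        Gus black
      Ben black
    Kai black
    Cal gray
      Cal→Gus: Gus black — skip
      Cal→Dee: Dee black — skip
      Max gray
        Lia gray
        Lia black
      Max black
    Cal black
    Fay gray
      Fay→Hana: Hana black — skip
      Jon gray
        Jon→Ben: Ben black — skip
        Jon→Max: Max black — skip
        Ava gray
          Ava→Dee: Dee black — skip
        Ava black
      Jon black
    Fay black
    Ivy gray
      Ivy→Ava: Ava black — skip
      Ivy→Cal: Cal black — skip
    Ivy black
    Pia gray
    Pia black
    Eli→Hana: Hana black — skip
  Eli black
  Nia gray
    Nia→Jon: Jon black — skip
    Nia→Gus: Gus black — skip
  Nia black
  Omar→Lia: Lia black — skip
  Omar→Cal: Cal black — skip
Omar black
Every edge goes to a white or black vertex — no back edge, so the graph is acyclic.

No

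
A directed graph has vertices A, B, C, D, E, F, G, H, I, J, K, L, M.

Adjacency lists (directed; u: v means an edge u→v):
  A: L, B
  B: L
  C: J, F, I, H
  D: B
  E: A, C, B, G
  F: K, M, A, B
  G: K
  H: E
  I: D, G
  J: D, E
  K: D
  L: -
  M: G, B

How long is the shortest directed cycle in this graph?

For each vertex v, BFS finds the shortest path from v back to v.
The shortest such closed walk is H → E → C → H, length 3.

3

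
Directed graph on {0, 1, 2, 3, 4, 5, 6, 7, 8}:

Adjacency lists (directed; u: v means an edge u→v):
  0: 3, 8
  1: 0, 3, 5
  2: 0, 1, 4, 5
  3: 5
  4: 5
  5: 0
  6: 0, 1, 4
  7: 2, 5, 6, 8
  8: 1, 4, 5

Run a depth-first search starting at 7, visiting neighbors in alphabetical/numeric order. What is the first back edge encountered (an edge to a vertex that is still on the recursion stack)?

DFS from 7 (visiting neighbors in alphabetical/numeric order); mark gray on enter, black on exit:
7 gray
  2 gray
    0 gray
      3 gray
        5 gray
          5→0: 0 is gray → back edge
First back edge: 5 → 0.

5→0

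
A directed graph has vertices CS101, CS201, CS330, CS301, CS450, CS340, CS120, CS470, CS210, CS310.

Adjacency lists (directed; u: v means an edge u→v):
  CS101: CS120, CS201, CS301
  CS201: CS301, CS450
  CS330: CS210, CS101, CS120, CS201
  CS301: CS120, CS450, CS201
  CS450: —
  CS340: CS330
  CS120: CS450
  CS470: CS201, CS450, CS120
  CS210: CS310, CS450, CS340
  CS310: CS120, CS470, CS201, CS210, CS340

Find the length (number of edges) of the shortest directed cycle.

For each vertex v, BFS finds the shortest path from v back to v.
The shortest such closed walk is CS210 → CS310 → CS210, length 2.

2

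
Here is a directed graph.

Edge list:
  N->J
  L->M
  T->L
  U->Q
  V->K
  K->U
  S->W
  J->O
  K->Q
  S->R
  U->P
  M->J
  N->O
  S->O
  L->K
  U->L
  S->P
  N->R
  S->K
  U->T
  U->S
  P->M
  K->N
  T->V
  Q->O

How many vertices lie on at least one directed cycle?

A vertex is on a directed cycle iff it belongs to a strongly connected component of size ≥ 2 (or has a self-loop).
The vertices on cycles are {K, L, S, T, U, V} — 6 in total.

6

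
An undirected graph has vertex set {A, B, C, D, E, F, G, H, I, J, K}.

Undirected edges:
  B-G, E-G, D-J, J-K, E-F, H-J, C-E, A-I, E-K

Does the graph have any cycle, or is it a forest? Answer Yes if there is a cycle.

DFS, tracking each vertex's parent; an edge to a visited non-parent vertex closes a cycle.
Start from J:
visit J (parent –)
  visit D (parent J)
    D–J: parent, skip
  visit K (parent J)
    visit E (parent K)
      visit G (parent E)
        G–E: parent, skip
        visit B (parent G)
          B–G: parent, skip
      visit C (parent E)
        C–E: parent, skip
      E–K: parent, skip
      visit F (parent E)
        F–E: parent, skip
    K–J: parent, skip
  visit H (parent J)
    H–J: parent, skip
visit A (parent –)
  visit I (parent A)
    I–A: parent, skip
No non-parent visited neighbor found — the graph is a forest.

No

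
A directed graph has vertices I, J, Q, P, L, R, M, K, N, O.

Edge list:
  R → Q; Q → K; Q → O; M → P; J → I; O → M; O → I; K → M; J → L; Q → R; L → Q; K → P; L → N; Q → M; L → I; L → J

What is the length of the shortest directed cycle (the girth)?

For each vertex v, BFS finds the shortest path from v back to v.
The shortest such closed walk is L → J → L, length 2.

2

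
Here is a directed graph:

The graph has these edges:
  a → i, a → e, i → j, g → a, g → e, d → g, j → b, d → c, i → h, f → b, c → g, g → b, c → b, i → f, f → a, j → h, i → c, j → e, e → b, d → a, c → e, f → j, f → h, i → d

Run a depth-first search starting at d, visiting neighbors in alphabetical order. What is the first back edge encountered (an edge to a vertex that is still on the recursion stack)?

g->a

DFS from d (visiting neighbors in alphabetical order); mark gray on enter, black on exit:
d gray
  a gray
    e gray
      b gray
      b black
    e black
    i gray
      c gray
        c→b: b black — skip
        c→e: e black — skip
        g gray
          g→a: a is gray → back edge
First back edge: g → a.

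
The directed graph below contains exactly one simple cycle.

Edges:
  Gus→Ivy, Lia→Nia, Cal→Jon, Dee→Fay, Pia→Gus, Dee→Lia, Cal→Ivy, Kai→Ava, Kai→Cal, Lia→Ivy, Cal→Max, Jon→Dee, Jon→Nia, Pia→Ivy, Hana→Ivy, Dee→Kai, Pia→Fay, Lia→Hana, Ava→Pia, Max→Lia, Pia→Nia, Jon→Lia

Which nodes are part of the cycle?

DFS with gray/black marking from Kai:
Kai gray
  Ava gray
    Pia gray
      Ivy gray
      Ivy black
      Gus gray
        Gus→Ivy: Ivy black — skip
      Gus black
      Nia gray
      Nia black
      Fay gray
      Fay black
    Pia black
  Ava black
  Cal gray
    Max gray
      Lia gray
        Lia→Nia: Nia black — skip
        Hana gray
          Hana→Ivy: Ivy black — skip
        Hana black
        Lia→Ivy: Ivy black — skip
      Lia black
    Max black
    Cal→Ivy: Ivy black — skip
    Jon gray
      Dee gray
        Dee→Lia: Lia black — skip
        Dee→Kai: Kai is gray → back edge
Back edge closes the cycle Kai → Cal → Jon → Dee → Kai; its vertices are {Cal, Dee, Jon, Kai}.

Cal, Dee, Jon, Kai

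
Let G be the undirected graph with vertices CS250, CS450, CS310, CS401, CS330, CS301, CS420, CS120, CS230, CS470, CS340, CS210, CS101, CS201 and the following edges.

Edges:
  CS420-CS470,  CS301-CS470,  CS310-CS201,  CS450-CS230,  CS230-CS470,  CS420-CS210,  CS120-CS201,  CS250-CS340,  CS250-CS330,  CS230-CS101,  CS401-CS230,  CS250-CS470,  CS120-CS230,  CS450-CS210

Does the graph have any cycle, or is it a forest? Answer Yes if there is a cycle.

Yes

DFS, tracking each vertex's parent; an edge to a visited non-parent vertex closes a cycle.
Start from CS401:
visit CS401 (parent –)
  visit CS230 (parent CS401)
    visit CS101 (parent CS230)
      CS101–CS230: parent, skip
    CS230–CS401: parent, skip
    visit CS470 (parent CS230)
      visit CS301 (parent CS470)
        CS301–CS470: parent, skip
      visit CS420 (parent CS470)
        CS420–CS470: parent, skip
        visit CS210 (parent CS420)
          CS210–CS420: parent, skip
          visit CS450 (parent CS210)
            CS450–CS210: parent, skip
            CS450–CS230: CS230 visited and ≠ parent → cycle
Cycle: CS230 – CS470 – CS420 – CS210 – CS450 – CS230.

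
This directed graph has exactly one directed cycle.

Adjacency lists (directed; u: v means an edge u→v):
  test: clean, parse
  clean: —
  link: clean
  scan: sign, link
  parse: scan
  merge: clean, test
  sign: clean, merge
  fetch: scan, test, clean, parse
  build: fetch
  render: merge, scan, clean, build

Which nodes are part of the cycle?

scan, sign, test, merge, parse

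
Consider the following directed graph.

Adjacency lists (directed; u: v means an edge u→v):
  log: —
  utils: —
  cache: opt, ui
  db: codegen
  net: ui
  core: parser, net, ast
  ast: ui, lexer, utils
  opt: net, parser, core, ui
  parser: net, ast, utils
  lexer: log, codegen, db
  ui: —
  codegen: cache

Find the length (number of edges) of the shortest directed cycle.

6

For each vertex v, BFS finds the shortest path from v back to v.
The shortest such closed walk is lexer → codegen → cache → opt → parser → ast → lexer, length 6.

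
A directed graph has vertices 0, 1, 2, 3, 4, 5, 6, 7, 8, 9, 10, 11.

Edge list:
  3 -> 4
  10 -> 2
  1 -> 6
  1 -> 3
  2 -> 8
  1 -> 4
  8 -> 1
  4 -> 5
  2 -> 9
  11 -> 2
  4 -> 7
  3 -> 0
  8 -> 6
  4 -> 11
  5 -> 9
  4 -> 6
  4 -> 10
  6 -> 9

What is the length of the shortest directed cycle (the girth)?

5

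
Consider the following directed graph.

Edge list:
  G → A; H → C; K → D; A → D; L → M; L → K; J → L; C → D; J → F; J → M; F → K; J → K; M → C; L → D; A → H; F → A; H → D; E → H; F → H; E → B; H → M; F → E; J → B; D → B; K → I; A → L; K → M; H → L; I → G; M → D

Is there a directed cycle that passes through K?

Yes

K is on a cycle iff K can reach itself via ≥1 edge.
K → I → G → A → L → K — yes.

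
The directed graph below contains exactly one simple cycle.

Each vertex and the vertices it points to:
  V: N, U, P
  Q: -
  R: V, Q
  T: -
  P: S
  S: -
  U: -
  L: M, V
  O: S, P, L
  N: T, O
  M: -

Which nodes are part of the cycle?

DFS with gray/black marking from V:
V gray
  N gray
    T gray
    T black
    O gray
      S gray
      S black
      P gray
        P→S: S black — skip
      P black
      L gray
        M gray
        M black
        L→V: V is gray → back edge
Back edge closes the cycle V → N → O → L → V; its vertices are {L, N, O, V}.

L, N, O, V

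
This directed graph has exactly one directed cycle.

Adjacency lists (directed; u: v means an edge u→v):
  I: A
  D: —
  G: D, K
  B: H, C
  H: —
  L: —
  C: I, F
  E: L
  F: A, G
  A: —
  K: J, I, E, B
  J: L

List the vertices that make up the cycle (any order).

DFS with gray/black marking from G:
G gray
  D gray
  D black
  K gray
    J gray
      L gray
      L black
    J black
    I gray
      A gray
      A black
    I black
    E gray
      E→L: L black — skip
    E black
    B gray
      H gray
      H black
      C gray
        C→I: I black — skip
        F gray
          F→A: A black — skip
          F→G: G is gray → back edge
Back edge closes the cycle G → K → B → C → F → G; its vertices are {B, C, F, G, K}.

B, C, F, G, K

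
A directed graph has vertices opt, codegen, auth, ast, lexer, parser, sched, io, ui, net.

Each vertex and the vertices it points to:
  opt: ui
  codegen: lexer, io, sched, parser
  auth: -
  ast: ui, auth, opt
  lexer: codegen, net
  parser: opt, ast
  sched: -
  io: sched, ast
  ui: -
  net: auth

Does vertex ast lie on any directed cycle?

No

ast lies on a cycle iff there is a path from ast back to itself.
Exploring from ast, it never reaches itself; equivalently, its strongly connected component is a singleton.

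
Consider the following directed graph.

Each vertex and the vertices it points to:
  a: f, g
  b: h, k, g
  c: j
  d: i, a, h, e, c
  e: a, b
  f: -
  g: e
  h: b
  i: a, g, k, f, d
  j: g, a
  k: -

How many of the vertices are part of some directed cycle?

7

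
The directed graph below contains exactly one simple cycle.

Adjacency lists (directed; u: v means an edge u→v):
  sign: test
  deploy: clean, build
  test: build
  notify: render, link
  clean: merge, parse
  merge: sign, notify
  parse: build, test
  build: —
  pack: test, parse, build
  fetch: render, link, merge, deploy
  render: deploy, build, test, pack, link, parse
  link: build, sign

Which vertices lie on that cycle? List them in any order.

DFS with gray/black marking from deploy:
deploy gray
  clean gray
    merge gray
      sign gray
        test gray
          build gray
          build black
        test black
      sign black
      notify gray
        render gray
          render→deploy: deploy is gray → back edge
Back edge closes the cycle deploy → clean → merge → notify → render → deploy; its vertices are {clean, merge, deploy, notify, render}.

clean, merge, deploy, notify, render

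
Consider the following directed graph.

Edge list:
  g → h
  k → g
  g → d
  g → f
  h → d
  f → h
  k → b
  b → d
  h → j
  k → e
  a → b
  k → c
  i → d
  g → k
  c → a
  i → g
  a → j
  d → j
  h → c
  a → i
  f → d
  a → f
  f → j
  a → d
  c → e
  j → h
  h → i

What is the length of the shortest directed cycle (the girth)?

2

For each vertex v, BFS finds the shortest path from v back to v.
The shortest such closed walk is k → g → k, length 2.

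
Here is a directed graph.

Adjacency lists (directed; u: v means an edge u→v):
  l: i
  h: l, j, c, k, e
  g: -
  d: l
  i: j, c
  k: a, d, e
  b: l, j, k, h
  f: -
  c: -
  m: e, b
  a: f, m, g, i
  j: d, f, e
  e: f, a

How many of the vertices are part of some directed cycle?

10

A vertex is on a directed cycle iff it belongs to a strongly connected component of size ≥ 2 (or has a self-loop).
The vertices on cycles are {a, b, d, e, h, i, j, k, l, m} — 10 in total.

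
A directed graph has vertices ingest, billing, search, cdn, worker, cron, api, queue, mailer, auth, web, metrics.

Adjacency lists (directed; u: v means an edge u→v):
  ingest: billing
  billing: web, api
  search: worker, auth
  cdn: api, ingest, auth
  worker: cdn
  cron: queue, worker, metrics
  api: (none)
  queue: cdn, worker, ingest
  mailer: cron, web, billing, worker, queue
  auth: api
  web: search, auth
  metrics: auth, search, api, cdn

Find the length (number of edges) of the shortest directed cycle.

For each vertex v, BFS finds the shortest path from v back to v.
The shortest such closed walk is web → search → worker → cdn → ingest → billing → web, length 6.

6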